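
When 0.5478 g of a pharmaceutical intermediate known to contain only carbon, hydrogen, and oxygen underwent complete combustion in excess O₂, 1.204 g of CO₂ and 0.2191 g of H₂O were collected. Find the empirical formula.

mol C = 1.204 g CO₂ ÷ 44.009 g/mol = 0.027358 mol
mol H = 2 × 0.2191 g H₂O ÷ 18.015 g/mol = 0.024324 mol
mass O = 0.5478 − (0.32860 + 0.024519) = 0.19468 g → mol O = 0.19468 ÷ 15.999 = 0.012168 mol
Divide by the smallest (0.012168 mol): C 2.248, H 1.999, O 1.000
Multiplying each by 4 gives whole numbers: C 8.99, H 8.00, O 4.00

C9H8O4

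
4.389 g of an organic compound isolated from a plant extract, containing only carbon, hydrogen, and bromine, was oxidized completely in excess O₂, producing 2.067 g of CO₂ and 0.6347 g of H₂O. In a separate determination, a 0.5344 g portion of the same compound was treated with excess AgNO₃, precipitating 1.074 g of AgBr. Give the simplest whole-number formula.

C2H3Br2

mol C = 2.067 g CO₂ ÷ 44.009 g/mol = 0.046968 mol
mol H = 2 × 0.6347 g H₂O ÷ 18.015 g/mol = 0.070464 mol
From the AgBr data: mol Br per gram of compound = (1.074 ÷ 187.772) ÷ 0.5344 = 0.010703 mol/g, so in the 4.389 g combustion sample mol Br = 0.046976 mol
Divide by the smallest (0.046968 mol): C 1.000, H 1.500, Br 1.000
Multiplying each by 2 gives whole numbers: C 2.00, H 3.00, Br 2.00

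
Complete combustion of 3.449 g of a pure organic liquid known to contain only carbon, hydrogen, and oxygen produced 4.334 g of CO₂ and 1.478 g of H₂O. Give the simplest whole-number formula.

mol C = 4.334 g CO₂ ÷ 44.009 g/mol = 0.098480 mol
mol H = 2 × 1.478 g H₂O ÷ 18.015 g/mol = 0.16409 mol
mass O = 3.449 − (1.1828 + 0.16540) = 2.1008 g → mol O = 2.1008 ÷ 15.999 = 0.13131 mol
Divide by the smallest (0.098480 mol): C 1.000, H 1.666, O 1.333
Multiplying each by 3 gives whole numbers: C 3.00, H 5.00, O 4.00

C3H5O4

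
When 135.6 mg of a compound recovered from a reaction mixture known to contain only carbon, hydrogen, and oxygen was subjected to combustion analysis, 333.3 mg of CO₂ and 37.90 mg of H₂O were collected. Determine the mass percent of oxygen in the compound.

mol C = 0.3333 g CO₂ ÷ 44.009 g/mol = 0.0075735 mol
mol H = 2 × 0.03790 g H₂O ÷ 18.015 g/mol = 0.0042076 mol
mass O = 0.1356 − (0.090965 + 0.0042413) = 0.040394 g → mol O = 0.040394 ÷ 15.999 = 0.0025248 mol
mass % O = 0.040394 g ÷ 0.1356 g × 100%

29.79%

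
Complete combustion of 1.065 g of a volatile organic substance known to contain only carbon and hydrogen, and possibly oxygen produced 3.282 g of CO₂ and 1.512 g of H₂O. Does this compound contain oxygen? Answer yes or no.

no

mol C = 3.282 g CO₂ ÷ 44.009 g/mol = 0.074576 mol
mol H = 2 × 1.512 g H₂O ÷ 18.015 g/mol = 0.16786 mol
C and H together account for 1.0649 g — essentially the entire 1.065 g sample — so the compound contains no oxygen.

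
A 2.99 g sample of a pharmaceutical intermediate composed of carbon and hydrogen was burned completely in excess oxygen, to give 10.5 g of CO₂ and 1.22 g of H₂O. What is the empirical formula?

C7H4

mol C = 10.5 g CO₂ ÷ 44.009 g/mol = 0.2386 mol
mol H = 2 × 1.22 g H₂O ÷ 18.015 g/mol = 0.1354 mol
Divide by the smallest (0.1354 mol): C 1.762, H 1.000
Multiplying each by 4 gives whole numbers: C 7.05, H 4.00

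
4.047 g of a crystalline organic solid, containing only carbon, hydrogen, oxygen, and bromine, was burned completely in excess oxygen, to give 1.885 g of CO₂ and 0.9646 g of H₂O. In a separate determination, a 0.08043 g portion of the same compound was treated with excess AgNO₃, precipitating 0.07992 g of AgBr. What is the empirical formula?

C2H5BrO5

mol C = 1.885 g CO₂ ÷ 44.009 g/mol = 0.042832 mol
mol H = 2 × 0.9646 g H₂O ÷ 18.015 g/mol = 0.10709 mol
From the AgBr data: mol Br per gram of compound = (0.07992 ÷ 187.772) ÷ 0.08043 = 0.0052918 mol/g, so in the 4.047 g combustion sample mol Br = 0.021416 mol
mass O = 4.047 − (0.51446 + 0.10795 + 1.7112) = 1.7134 g → mol O = 1.7134 ÷ 15.999 = 0.10709 mol
Divide by the smallest (0.021416 mol): C 2.000, H 5.000, Br 1.000, O 5.001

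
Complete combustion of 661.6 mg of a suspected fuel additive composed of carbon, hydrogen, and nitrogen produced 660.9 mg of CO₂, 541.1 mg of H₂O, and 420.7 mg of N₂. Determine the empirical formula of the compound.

CH4N2

mol C = 0.6609 g CO₂ ÷ 44.009 g/mol = 0.015017 mol
mol H = 2 × 0.5411 g H₂O ÷ 18.015 g/mol = 0.060072 mol
mol N = 2 × 0.4207 g N₂ ÷ 28.014 g/mol = 0.030035 mol
Divide by the smallest (0.015017 mol): C 1.000, H 4.000, N 2.000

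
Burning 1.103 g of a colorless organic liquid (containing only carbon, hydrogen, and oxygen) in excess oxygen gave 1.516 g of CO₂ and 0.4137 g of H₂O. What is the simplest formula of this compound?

C6H8O7

mol C = 1.516 g CO₂ ÷ 44.009 g/mol = 0.034447 mol
mol H = 2 × 0.4137 g H₂O ÷ 18.015 g/mol = 0.045928 mol
mass O = 1.103 − (0.41375 + 0.046296) = 0.64296 g → mol O = 0.64296 ÷ 15.999 = 0.040187 mol
Divide by the smallest (0.034447 mol): C 1.000, H 1.333, O 1.167
Multiplying each by 6 gives whole numbers: C 6.00, H 8.00, O 7.00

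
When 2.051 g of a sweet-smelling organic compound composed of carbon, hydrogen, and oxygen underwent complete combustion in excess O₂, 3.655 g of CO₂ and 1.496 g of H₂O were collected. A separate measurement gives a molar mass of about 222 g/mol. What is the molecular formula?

C9H18O6

mol C = 3.655 g CO₂ ÷ 44.009 g/mol = 0.083051 mol
mol H = 2 × 1.496 g H₂O ÷ 18.015 g/mol = 0.16608 mol
mass O = 2.051 − (0.99753 + 0.16741) = 0.88606 g → mol O = 0.88606 ÷ 15.999 = 0.055382 mol
Divide by the smallest (0.055382 mol): C 1.500, H 2.999, O 1.000
Multiplying each by 2 gives whole numbers: C 3.00, H 6.00, O 2.00
Empirical formula: C3H6O2
Empirical-formula mass = 74.08 g/mol; 222 ÷ 74.08 ≈ 3, so the molecular formula is C9H18O6.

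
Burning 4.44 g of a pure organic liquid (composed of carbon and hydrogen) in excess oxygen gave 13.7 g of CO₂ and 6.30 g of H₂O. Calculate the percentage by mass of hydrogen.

15.9%

mol C = 13.7 g CO₂ ÷ 44.009 g/mol = 0.3113 mol
mol H = 2 × 6.30 g H₂O ÷ 18.015 g/mol = 0.6994 mol
mass % H = 0.7050 g ÷ 4.44 g × 100%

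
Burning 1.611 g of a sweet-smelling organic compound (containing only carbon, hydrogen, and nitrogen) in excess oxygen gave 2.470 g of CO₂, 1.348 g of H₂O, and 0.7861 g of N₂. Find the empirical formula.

mol C = 2.470 g CO₂ ÷ 44.009 g/mol = 0.056125 mol
mol H = 2 × 1.348 g H₂O ÷ 18.015 g/mol = 0.14965 mol
mol N = 2 × 0.7861 g N₂ ÷ 28.014 g/mol = 0.056122 mol
Divide by the smallest (0.056122 mol): C 1.000, H 2.667, N 1.000
Multiplying each by 3 gives whole numbers: C 3.00, H 8.00, N 3.00

C3H8N3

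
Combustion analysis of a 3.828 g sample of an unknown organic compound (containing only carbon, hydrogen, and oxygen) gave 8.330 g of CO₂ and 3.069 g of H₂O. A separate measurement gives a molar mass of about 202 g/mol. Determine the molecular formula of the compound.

mol C = 8.330 g CO₂ ÷ 44.009 g/mol = 0.18928 mol
mol H = 2 × 3.069 g H₂O ÷ 18.015 g/mol = 0.34072 mol
mass O = 3.828 − (2.2734 + 0.34344) = 1.2111 g → mol O = 1.2111 ÷ 15.999 = 0.075700 mol
Divide by the smallest (0.075700 mol): C 2.500, H 4.501, O 1.000
Multiplying each by 2 gives whole numbers: C 5.00, H 9.00, O 2.00
Empirical formula: C5H9O2
Empirical-formula mass = 101.12 g/mol; 202 ÷ 101.12 ≈ 2, so the molecular formula is C10H18O4.

C10H18O4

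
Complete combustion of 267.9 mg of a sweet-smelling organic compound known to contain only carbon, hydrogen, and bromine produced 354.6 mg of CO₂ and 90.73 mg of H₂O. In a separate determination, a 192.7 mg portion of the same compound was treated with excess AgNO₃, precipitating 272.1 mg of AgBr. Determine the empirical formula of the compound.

mol C = 0.3546 g CO₂ ÷ 44.009 g/mol = 0.0080574 mol
mol H = 2 × 0.09073 g H₂O ÷ 18.015 g/mol = 0.010073 mol
From the AgBr data: mol Br per gram of compound = (0.2721 ÷ 187.772) ÷ 0.1927 = 0.0075200 mol/g, so in the 0.2679 g combustion sample mol Br = 0.0020146 mol
Divide by the smallest (0.0020146 mol): C 4.000, H 5.000, Br 1.000

C4H5Br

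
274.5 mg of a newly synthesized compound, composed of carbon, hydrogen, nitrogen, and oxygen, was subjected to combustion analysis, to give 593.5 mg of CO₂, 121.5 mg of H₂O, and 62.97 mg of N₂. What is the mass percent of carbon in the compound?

mol C = 0.5935 g CO₂ ÷ 44.009 g/mol = 0.013486 mol
mol H = 2 × 0.1215 g H₂O ÷ 18.015 g/mol = 0.013489 mol
mol N = 2 × 0.06297 g N₂ ÷ 28.014 g/mol = 0.0044956 mol
mass O = 0.2745 − (0.16198 + 0.013597 + 0.062970) = 0.035954 g → mol O = 0.035954 ÷ 15.999 = 0.0022473 mol
mass % C = 0.16198 g ÷ 0.2745 g × 100%

59.01%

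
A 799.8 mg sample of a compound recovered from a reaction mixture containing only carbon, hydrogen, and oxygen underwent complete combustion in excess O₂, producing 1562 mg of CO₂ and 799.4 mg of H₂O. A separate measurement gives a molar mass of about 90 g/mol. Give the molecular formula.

C4H10O2

mol C = 1.562 g CO₂ ÷ 44.009 g/mol = 0.035493 mol
mol H = 2 × 0.7994 g H₂O ÷ 18.015 g/mol = 0.088748 mol
mass O = 0.7998 − (0.42630 + 0.089458) = 0.28404 g → mol O = 0.28404 ÷ 15.999 = 0.017754 mol
Divide by the smallest (0.017754 mol): C 1.999, H 4.999, O 1.000
Empirical formula: C2H5O
Empirical-formula mass = 45.06 g/mol; 90 ÷ 45.06 ≈ 2, so the molecular formula is C4H10O2.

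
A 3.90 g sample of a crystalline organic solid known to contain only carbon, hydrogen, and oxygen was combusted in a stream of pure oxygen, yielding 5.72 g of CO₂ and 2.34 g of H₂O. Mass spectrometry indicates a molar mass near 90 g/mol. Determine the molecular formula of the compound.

mol C = 5.72 g CO₂ ÷ 44.009 g/mol = 0.1300 mol
mol H = 2 × 2.34 g H₂O ÷ 18.015 g/mol = 0.2598 mol
mass O = 3.90 − (1.561 + 0.2619) = 2.077 g → mol O = 2.077 ÷ 15.999 = 0.1298 mol
Divide by the smallest (0.1298 mol): C 1.001, H 2.001, O 1.000
Empirical formula: CH2O
Empirical-formula mass = 30.03 g/mol; 90 ÷ 30.03 ≈ 3, so the molecular formula is C3H6O3.

C3H6O3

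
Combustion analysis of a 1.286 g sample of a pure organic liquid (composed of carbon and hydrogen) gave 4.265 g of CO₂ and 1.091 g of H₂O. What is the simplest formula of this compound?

C4H5

mol C = 4.265 g CO₂ ÷ 44.009 g/mol = 0.096912 mol
mol H = 2 × 1.091 g H₂O ÷ 18.015 g/mol = 0.12112 mol
Divide by the smallest (0.096912 mol): C 1.000, H 1.250
Multiplying each by 4 gives whole numbers: C 4.00, H 5.00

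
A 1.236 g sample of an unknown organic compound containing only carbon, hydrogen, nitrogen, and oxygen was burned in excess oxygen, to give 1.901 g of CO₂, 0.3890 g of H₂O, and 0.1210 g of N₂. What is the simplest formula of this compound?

mol C = 1.901 g CO₂ ÷ 44.009 g/mol = 0.043196 mol
mol H = 2 × 0.3890 g H₂O ÷ 18.015 g/mol = 0.043186 mol
mol N = 2 × 0.1210 g N₂ ÷ 28.014 g/mol = 0.0086385 mol
mass O = 1.236 − (0.51882 + 0.043532 + 0.12100) = 0.55264 g → mol O = 0.55264 ÷ 15.999 = 0.034542 mol
Divide by the smallest (0.0086385 mol): C 5.000, H 4.999, N 1.000, O 3.999

C5H5NO4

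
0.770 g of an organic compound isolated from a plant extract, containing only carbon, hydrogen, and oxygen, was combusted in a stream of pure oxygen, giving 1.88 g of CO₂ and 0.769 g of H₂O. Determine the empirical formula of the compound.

mol C = 1.88 g CO₂ ÷ 44.009 g/mol = 0.04272 mol
mol H = 2 × 0.769 g H₂O ÷ 18.015 g/mol = 0.08537 mol
mass O = 0.770 − (0.5131 + 0.08606) = 0.1709 g → mol O = 0.1709 ÷ 15.999 = 0.01068 mol
Divide by the smallest (0.01068 mol): C 4.000, H 7.995, O 1.000

C4H8O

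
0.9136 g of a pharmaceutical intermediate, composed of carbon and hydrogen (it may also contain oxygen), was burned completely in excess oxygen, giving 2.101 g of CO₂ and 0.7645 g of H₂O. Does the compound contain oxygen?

mol C = 2.101 g CO₂ ÷ 44.009 g/mol = 0.047740 mol
mol H = 2 × 0.7645 g H₂O ÷ 18.015 g/mol = 0.084874 mol
C and H account for only 0.65896 g of the 0.9136 g sample; the remaining 0.25464 g must be oxygen.

yes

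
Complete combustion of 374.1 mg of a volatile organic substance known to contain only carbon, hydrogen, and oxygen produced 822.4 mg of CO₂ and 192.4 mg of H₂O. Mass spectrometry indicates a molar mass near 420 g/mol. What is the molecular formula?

C21H24O9

mol C = 0.8224 g CO₂ ÷ 44.009 g/mol = 0.018687 mol
mol H = 2 × 0.1924 g H₂O ÷ 18.015 g/mol = 0.021360 mol
mass O = 0.3741 − (0.22445 + 0.021531) = 0.12812 g → mol O = 0.12812 ÷ 15.999 = 0.0080079 mol
Divide by the smallest (0.0080079 mol): C 2.334, H 2.667, O 1.000
Multiplying each by 3 gives whole numbers: C 7.00, H 8.00, O 3.00
Empirical formula: C7H8O3
Empirical-formula mass = 140.14 g/mol; 420 ÷ 140.14 ≈ 3, so the molecular formula is C21H24O9.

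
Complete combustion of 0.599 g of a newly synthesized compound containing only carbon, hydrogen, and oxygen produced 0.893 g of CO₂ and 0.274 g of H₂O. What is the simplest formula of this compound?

mol C = 0.893 g CO₂ ÷ 44.009 g/mol = 0.02029 mol
mol H = 2 × 0.274 g H₂O ÷ 18.015 g/mol = 0.03042 mol
mass O = 0.599 − (0.2437 + 0.03066) = 0.3246 g → mol O = 0.3246 ÷ 15.999 = 0.02029 mol
Divide by the smallest (0.02029 mol): C 1.000, H 1.499, O 1.000
Multiplying each by 2 gives whole numbers: C 2.00, H 3.00, O 2.00

C2H3O2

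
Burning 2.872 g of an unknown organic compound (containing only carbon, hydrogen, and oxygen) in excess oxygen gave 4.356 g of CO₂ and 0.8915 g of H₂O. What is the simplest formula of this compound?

CHO

mol C = 4.356 g CO₂ ÷ 44.009 g/mol = 0.098980 mol
mol H = 2 × 0.8915 g H₂O ÷ 18.015 g/mol = 0.098973 mol
mass O = 2.872 − (1.1888 + 0.099765) = 1.5834 g → mol O = 1.5834 ÷ 15.999 = 0.098968 mol
Divide by the smallest (0.098968 mol): C 1.000, H 1.000, O 1.000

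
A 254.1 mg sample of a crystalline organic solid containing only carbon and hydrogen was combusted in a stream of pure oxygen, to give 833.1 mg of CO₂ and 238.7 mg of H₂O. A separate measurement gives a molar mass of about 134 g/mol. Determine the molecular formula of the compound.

C10H14

mol C = 0.8331 g CO₂ ÷ 44.009 g/mol = 0.018930 mol
mol H = 2 × 0.2387 g H₂O ÷ 18.015 g/mol = 0.026500 mol
Divide by the smallest (0.018930 mol): C 1.000, H 1.400
Multiplying each by 5 gives whole numbers: C 5.00, H 7.00
Empirical formula: C5H7
Empirical-formula mass = 67.11 g/mol; 134 ÷ 67.11 ≈ 2, so the molecular formula is C10H14.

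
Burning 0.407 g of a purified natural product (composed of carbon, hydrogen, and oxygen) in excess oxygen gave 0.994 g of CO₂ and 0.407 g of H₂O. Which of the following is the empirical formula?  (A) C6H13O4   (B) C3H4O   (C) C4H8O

mol C = 0.994 g CO₂ ÷ 44.009 g/mol = 0.02259 mol
mol H = 2 × 0.407 g H₂O ÷ 18.015 g/mol = 0.04518 mol
mass O = 0.407 − (0.2713 + 0.04555) = 0.09017 g → mol O = 0.09017 ÷ 15.999 = 0.005636 mol
Divide by the smallest (0.005636 mol): C 4.008, H 8.017, O 1.000

(C) C4H8O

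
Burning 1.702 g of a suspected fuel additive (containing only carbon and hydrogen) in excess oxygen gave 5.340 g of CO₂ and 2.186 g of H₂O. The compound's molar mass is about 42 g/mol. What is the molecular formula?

mol C = 5.340 g CO₂ ÷ 44.009 g/mol = 0.12134 mol
mol H = 2 × 2.186 g H₂O ÷ 18.015 g/mol = 0.24269 mol
Divide by the smallest (0.12134 mol): C 1.000, H 2.000
Empirical formula: CH2
Empirical-formula mass = 14.03 g/mol; 42 ÷ 14.03 ≈ 3, so the molecular formula is C3H6.

C3H6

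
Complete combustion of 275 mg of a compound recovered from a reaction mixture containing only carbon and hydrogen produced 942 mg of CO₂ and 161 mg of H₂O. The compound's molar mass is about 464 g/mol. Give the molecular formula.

C36H30

mol C = 0.942 g CO₂ ÷ 44.009 g/mol = 0.02140 mol
mol H = 2 × 0.161 g H₂O ÷ 18.015 g/mol = 0.01787 mol
Divide by the smallest (0.01787 mol): C 1.198, H 1.000
Multiplying each by 5 gives whole numbers: C 5.99, H 5.00
Empirical formula: C6H5
Empirical-formula mass = 77.11 g/mol; 464 ÷ 77.11 ≈ 6, so the molecular formula is C36H30.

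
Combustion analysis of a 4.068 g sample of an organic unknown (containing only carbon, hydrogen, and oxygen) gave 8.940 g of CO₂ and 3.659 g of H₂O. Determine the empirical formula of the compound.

mol C = 8.940 g CO₂ ÷ 44.009 g/mol = 0.20314 mol
mol H = 2 × 3.659 g H₂O ÷ 18.015 g/mol = 0.40622 mol
mass O = 4.068 − (2.4399 + 0.40947) = 1.2186 g → mol O = 1.2186 ÷ 15.999 = 0.076168 mol
Divide by the smallest (0.076168 mol): C 2.667, H 5.333, O 1.000
Multiplying each by 3 gives whole numbers: C 8.00, H 16.00, O 3.00

C8H16O3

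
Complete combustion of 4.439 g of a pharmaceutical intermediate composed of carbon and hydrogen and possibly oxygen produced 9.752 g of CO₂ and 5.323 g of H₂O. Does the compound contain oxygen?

yes

mol C = 9.752 g CO₂ ÷ 44.009 g/mol = 0.22159 mol
mol H = 2 × 5.323 g H₂O ÷ 18.015 g/mol = 0.59095 mol
C and H account for only 3.2572 g of the 4.439 g sample; the remaining 1.1818 g must be oxygen.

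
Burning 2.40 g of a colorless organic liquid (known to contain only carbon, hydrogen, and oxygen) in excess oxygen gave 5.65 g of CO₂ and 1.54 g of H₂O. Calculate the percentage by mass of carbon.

64.3%

mol C = 5.65 g CO₂ ÷ 44.009 g/mol = 0.1284 mol
mol H = 2 × 1.54 g H₂O ÷ 18.015 g/mol = 0.1710 mol
mass O = 2.40 − (1.542 + 0.1723) = 0.6857 g → mol O = 0.6857 ÷ 15.999 = 0.04286 mol
mass % C = 1.542 g ÷ 2.40 g × 100%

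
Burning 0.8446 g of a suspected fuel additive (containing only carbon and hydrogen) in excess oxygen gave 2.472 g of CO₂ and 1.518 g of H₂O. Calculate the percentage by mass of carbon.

79.88%

mol C = 2.472 g CO₂ ÷ 44.009 g/mol = 0.056170 mol
mol H = 2 × 1.518 g H₂O ÷ 18.015 g/mol = 0.16853 mol
mass % C = 0.67466 g ÷ 0.8446 g × 100%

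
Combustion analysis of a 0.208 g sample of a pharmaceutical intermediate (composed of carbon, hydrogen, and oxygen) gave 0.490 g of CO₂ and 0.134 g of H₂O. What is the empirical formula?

C3H4O

mol C = 0.490 g CO₂ ÷ 44.009 g/mol = 0.01113 mol
mol H = 2 × 0.134 g H₂O ÷ 18.015 g/mol = 0.01488 mol
mass O = 0.208 − (0.1337 + 0.01500) = 0.05927 g → mol O = 0.05927 ÷ 15.999 = 0.003705 mol
Divide by the smallest (0.003705 mol): C 3.005, H 4.015, O 1.000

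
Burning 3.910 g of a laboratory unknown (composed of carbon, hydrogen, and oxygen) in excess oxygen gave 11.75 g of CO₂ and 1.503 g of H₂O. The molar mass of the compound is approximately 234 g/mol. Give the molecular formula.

C16H10O2

mol C = 11.75 g CO₂ ÷ 44.009 g/mol = 0.26699 mol
mol H = 2 × 1.503 g H₂O ÷ 18.015 g/mol = 0.16686 mol
mass O = 3.910 − (3.2068 + 0.16820) = 0.53498 g → mol O = 0.53498 ÷ 15.999 = 0.033438 mol
Divide by the smallest (0.033438 mol): C 7.985, H 4.990, O 1.000
Empirical formula: C8H5O
Empirical-formula mass = 117.13 g/mol; 234 ÷ 117.13 ≈ 2, so the molecular formula is C16H10O2.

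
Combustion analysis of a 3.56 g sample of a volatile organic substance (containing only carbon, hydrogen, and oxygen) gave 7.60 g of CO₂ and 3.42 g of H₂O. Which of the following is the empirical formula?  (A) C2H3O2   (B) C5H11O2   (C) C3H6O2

(B) C5H11O2

mol C = 7.60 g CO₂ ÷ 44.009 g/mol = 0.1727 mol
mol H = 2 × 3.42 g H₂O ÷ 18.015 g/mol = 0.3797 mol
mass O = 3.56 − (2.074 + 0.3827) = 1.103 g → mol O = 1.103 ÷ 15.999 = 0.06895 mol
Divide by the smallest (0.06895 mol): C 2.505, H 5.507, O 1.000
Multiplying each by 2 gives whole numbers: C 5.01, H 11.01, O 2.00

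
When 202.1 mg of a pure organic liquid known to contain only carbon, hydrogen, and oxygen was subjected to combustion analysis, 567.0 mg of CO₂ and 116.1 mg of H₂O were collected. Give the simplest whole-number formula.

mol C = 0.5670 g CO₂ ÷ 44.009 g/mol = 0.012884 mol
mol H = 2 × 0.1161 g H₂O ÷ 18.015 g/mol = 0.012889 mol
mass O = 0.2021 − (0.15475 + 0.012992) = 0.034361 g → mol O = 0.034361 ÷ 15.999 = 0.0021477 mol
Divide by the smallest (0.0021477 mol): C 5.999, H 6.001, O 1.000

C6H6O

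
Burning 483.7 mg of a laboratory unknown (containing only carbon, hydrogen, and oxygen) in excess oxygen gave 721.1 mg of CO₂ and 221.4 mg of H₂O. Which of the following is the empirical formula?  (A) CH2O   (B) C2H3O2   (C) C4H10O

(B) C2H3O2

mol C = 0.7211 g CO₂ ÷ 44.009 g/mol = 0.016385 mol
mol H = 2 × 0.2214 g H₂O ÷ 18.015 g/mol = 0.024580 mol
mass O = 0.4837 − (0.19680 + 0.024776) = 0.26212 g → mol O = 0.26212 ÷ 15.999 = 0.016384 mol
Divide by the smallest (0.016384 mol): C 1.000, H 1.500, O 1.000
Multiplying each by 2 gives whole numbers: C 2.00, H 3.00, O 2.00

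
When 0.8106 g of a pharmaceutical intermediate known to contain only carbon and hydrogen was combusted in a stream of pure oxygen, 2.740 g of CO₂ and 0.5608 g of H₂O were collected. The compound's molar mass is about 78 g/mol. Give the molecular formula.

mol C = 2.740 g CO₂ ÷ 44.009 g/mol = 0.062260 mol
mol H = 2 × 0.5608 g H₂O ÷ 18.015 g/mol = 0.062259 mol
Divide by the smallest (0.062259 mol): C 1.000, H 1.000
Empirical formula: CH
Empirical-formula mass = 13.02 g/mol; 78 ÷ 13.02 ≈ 6, so the molecular formula is C6H6.

C6H6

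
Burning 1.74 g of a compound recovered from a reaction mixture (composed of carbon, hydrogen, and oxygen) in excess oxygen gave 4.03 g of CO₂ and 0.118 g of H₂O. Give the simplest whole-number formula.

mol C = 4.03 g CO₂ ÷ 44.009 g/mol = 0.09157 mol
mol H = 2 × 0.118 g H₂O ÷ 18.015 g/mol = 0.01310 mol
mass O = 1.74 − (1.100 + 0.01320) = 0.6269 g → mol O = 0.6269 ÷ 15.999 = 0.03919 mol
Divide by the smallest (0.01310 mol): C 6.990, H 1.000, O 2.991

C7HO3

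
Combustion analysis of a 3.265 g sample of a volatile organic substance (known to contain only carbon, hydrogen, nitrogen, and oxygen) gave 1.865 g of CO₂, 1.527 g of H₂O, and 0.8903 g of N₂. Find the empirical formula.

C2H8N3O5

mol C = 1.865 g CO₂ ÷ 44.009 g/mol = 0.042378 mol
mol H = 2 × 1.527 g H₂O ÷ 18.015 g/mol = 0.16953 mol
mol N = 2 × 0.8903 g N₂ ÷ 28.014 g/mol = 0.063561 mol
mass O = 3.265 − (0.50900 + 0.17088 + 0.89030) = 1.6948 g → mol O = 1.6948 ÷ 15.999 = 0.10593 mol
Divide by the smallest (0.042378 mol): C 1.000, H 4.000, N 1.500, O 2.500
Multiplying each by 2 gives whole numbers: C 2.00, H 8.00, N 3.00, O 5.00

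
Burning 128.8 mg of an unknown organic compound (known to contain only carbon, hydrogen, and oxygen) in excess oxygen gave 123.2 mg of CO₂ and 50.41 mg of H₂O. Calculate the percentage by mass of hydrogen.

4.38%

mol C = 0.1232 g CO₂ ÷ 44.009 g/mol = 0.0027994 mol
mol H = 2 × 0.05041 g H₂O ÷ 18.015 g/mol = 0.0055964 mol
mass O = 0.1288 − (0.033624 + 0.0056412) = 0.089535 g → mol O = 0.089535 ÷ 15.999 = 0.0055963 mol
mass % H = 0.0056412 g ÷ 0.1288 g × 100%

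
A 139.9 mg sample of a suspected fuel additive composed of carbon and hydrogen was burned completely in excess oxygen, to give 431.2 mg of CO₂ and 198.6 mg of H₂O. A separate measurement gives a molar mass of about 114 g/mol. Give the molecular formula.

C8H18

mol C = 0.4312 g CO₂ ÷ 44.009 g/mol = 0.0097980 mol
mol H = 2 × 0.1986 g H₂O ÷ 18.015 g/mol = 0.022048 mol
Divide by the smallest (0.0097980 mol): C 1.000, H 2.250
Multiplying each by 4 gives whole numbers: C 4.00, H 9.00
Empirical formula: C4H9
Empirical-formula mass = 57.12 g/mol; 114 ÷ 57.12 ≈ 2, so the molecular formula is C8H18.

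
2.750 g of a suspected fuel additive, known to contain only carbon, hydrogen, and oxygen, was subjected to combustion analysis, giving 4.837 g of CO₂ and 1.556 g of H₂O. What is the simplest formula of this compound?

mol C = 4.837 g CO₂ ÷ 44.009 g/mol = 0.10991 mol
mol H = 2 × 1.556 g H₂O ÷ 18.015 g/mol = 0.17274 mol
mass O = 2.750 − (1.3201 + 0.17413) = 1.2558 g → mol O = 1.2558 ÷ 15.999 = 0.078489 mol
Divide by the smallest (0.078489 mol): C 1.400, H 2.201, O 1.000
Multiplying each by 5 gives whole numbers: C 7.00, H 11.00, O 5.00

C7H11O5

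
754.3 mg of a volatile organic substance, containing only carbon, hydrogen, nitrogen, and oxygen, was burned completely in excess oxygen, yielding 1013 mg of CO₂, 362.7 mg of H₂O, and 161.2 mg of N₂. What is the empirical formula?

C4H7N2O3

mol C = 1.013 g CO₂ ÷ 44.009 g/mol = 0.023018 mol
mol H = 2 × 0.3627 g H₂O ÷ 18.015 g/mol = 0.040266 mol
mol N = 2 × 0.1612 g N₂ ÷ 28.014 g/mol = 0.011509 mol
mass O = 0.7543 − (0.27647 + 0.040589 + 0.16120) = 0.27604 g → mol O = 0.27604 ÷ 15.999 = 0.017254 mol
Divide by the smallest (0.011509 mol): C 2.000, H 3.499, N 1.000, O 1.499
Multiplying each by 2 gives whole numbers: C 4.00, H 7.00, N 2.00, O 3.00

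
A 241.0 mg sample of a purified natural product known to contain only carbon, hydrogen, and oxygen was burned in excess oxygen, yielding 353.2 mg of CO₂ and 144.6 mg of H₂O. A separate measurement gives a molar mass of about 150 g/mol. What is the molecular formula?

mol C = 0.3532 g CO₂ ÷ 44.009 g/mol = 0.0080256 mol
mol H = 2 × 0.1446 g H₂O ÷ 18.015 g/mol = 0.016053 mol
mass O = 0.2410 − (0.096396 + 0.016182) = 0.12842 g → mol O = 0.12842 ÷ 15.999 = 0.0080269 mol
Divide by the smallest (0.0080256 mol): C 1.000, H 2.000, O 1.000
Empirical formula: CH2O
Empirical-formula mass = 30.03 g/mol; 150 ÷ 30.03 ≈ 5, so the molecular formula is C5H10O5.

C5H10O5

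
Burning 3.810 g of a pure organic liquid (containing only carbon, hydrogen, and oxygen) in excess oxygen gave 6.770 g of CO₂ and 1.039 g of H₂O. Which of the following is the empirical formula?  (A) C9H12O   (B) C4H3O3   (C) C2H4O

mol C = 6.770 g CO₂ ÷ 44.009 g/mol = 0.15383 mol
mol H = 2 × 1.039 g H₂O ÷ 18.015 g/mol = 0.11535 mol
mass O = 3.810 − (1.8477 + 0.11627) = 1.8461 g → mol O = 1.8461 ÷ 15.999 = 0.11539 mol
Divide by the smallest (0.11535 mol): C 1.334, H 1.000, O 1.000
Multiplying each by 3 gives whole numbers: C 4.00, H 3.00, O 3.00

(B) C4H3O3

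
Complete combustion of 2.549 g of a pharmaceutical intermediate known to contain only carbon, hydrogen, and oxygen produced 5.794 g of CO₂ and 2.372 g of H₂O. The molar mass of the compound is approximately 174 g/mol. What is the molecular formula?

C9H18O3

mol C = 5.794 g CO₂ ÷ 44.009 g/mol = 0.13165 mol
mol H = 2 × 2.372 g H₂O ÷ 18.015 g/mol = 0.26334 mol
mass O = 2.549 − (1.5813 + 0.26544) = 0.70225 g → mol O = 0.70225 ÷ 15.999 = 0.043893 mol
Divide by the smallest (0.043893 mol): C 2.999, H 5.999, O 1.000
Empirical formula: C3H6O
Empirical-formula mass = 58.08 g/mol; 174 ÷ 58.08 ≈ 3, so the molecular formula is C9H18O3.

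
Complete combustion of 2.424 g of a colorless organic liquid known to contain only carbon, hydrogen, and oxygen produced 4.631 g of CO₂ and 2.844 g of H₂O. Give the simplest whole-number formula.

mol C = 4.631 g CO₂ ÷ 44.009 g/mol = 0.10523 mol
mol H = 2 × 2.844 g H₂O ÷ 18.015 g/mol = 0.31574 mol
mass O = 2.424 − (1.2639 + 0.31826) = 0.84184 g → mol O = 0.84184 ÷ 15.999 = 0.052618 mol
Divide by the smallest (0.052618 mol): C 2.000, H 6.001, O 1.000

C2H6O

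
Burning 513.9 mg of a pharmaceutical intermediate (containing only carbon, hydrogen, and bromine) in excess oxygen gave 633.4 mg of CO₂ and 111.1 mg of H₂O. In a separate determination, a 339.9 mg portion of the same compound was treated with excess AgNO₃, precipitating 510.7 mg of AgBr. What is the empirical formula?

C7H6Br2

mol C = 0.6334 g CO₂ ÷ 44.009 g/mol = 0.014393 mol
mol H = 2 × 0.1111 g H₂O ÷ 18.015 g/mol = 0.012334 mol
From the AgBr data: mol Br per gram of compound = (0.5107 ÷ 187.772) ÷ 0.3399 = 0.0080017 mol/g, so in the 0.5139 g combustion sample mol Br = 0.0041121 mol
Divide by the smallest (0.0041121 mol): C 3.500, H 2.999, Br 1.000
Multiplying each by 2 gives whole numbers: C 7.00, H 6.00, Br 2.00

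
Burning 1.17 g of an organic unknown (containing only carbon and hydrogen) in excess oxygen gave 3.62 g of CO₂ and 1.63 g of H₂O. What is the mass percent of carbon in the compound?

84.4%

mol C = 3.62 g CO₂ ÷ 44.009 g/mol = 0.08226 mol
mol H = 2 × 1.63 g H₂O ÷ 18.015 g/mol = 0.1810 mol
mass % C = 0.9880 g ÷ 1.17 g × 100%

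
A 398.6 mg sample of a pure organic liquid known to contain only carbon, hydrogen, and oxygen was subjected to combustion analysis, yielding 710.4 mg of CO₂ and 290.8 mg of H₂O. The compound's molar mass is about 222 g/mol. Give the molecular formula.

C9H18O6

mol C = 0.7104 g CO₂ ÷ 44.009 g/mol = 0.016142 mol
mol H = 2 × 0.2908 g H₂O ÷ 18.015 g/mol = 0.032284 mol
mass O = 0.3986 − (0.19388 + 0.032542) = 0.17217 g → mol O = 0.17217 ÷ 15.999 = 0.010762 mol
Divide by the smallest (0.010762 mol): C 1.500, H 3.000, O 1.000
Multiplying each by 2 gives whole numbers: C 3.00, H 6.00, O 2.00
Empirical formula: C3H6O2
Empirical-formula mass = 74.08 g/mol; 222 ÷ 74.08 ≈ 3, so the molecular formula is C9H18O6.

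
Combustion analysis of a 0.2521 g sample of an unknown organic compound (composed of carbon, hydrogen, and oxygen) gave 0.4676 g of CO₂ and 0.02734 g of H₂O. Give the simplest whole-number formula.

C7H2O5

mol C = 0.4676 g CO₂ ÷ 44.009 g/mol = 0.010625 mol
mol H = 2 × 0.02734 g H₂O ÷ 18.015 g/mol = 0.0030352 mol
mass O = 0.2521 − (0.12762 + 0.0030595) = 0.12142 g → mol O = 0.12142 ÷ 15.999 = 0.0075894 mol
Divide by the smallest (0.0030352 mol): C 3.501, H 1.000, O 2.500
Multiplying each by 2 gives whole numbers: C 7.00, H 2.00, O 5.00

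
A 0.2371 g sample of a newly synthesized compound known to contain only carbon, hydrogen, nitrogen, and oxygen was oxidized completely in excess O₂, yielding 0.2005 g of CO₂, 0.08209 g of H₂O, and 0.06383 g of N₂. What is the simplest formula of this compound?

mol C = 0.2005 g CO₂ ÷ 44.009 g/mol = 0.0045559 mol
mol H = 2 × 0.08209 g H₂O ÷ 18.015 g/mol = 0.0091135 mol
mol N = 2 × 0.06383 g N₂ ÷ 28.014 g/mol = 0.0045570 mol
mass O = 0.2371 − (0.054721 + 0.0091864 + 0.063830) = 0.10936 g → mol O = 0.10936 ÷ 15.999 = 0.0068356 mol
Divide by the smallest (0.0045559 mol): C 1.000, H 2.000, N 1.000, O 1.500
Multiplying each by 2 gives whole numbers: C 2.00, H 4.00, N 2.00, O 3.00

C2H4N2O3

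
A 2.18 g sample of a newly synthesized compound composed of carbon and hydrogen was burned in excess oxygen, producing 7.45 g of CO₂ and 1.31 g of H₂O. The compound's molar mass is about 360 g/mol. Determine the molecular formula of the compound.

C28H24

mol C = 7.45 g CO₂ ÷ 44.009 g/mol = 0.1693 mol
mol H = 2 × 1.31 g H₂O ÷ 18.015 g/mol = 0.1454 mol
Divide by the smallest (0.1454 mol): C 1.164, H 1.000
Multiplying each by 6 gives whole numbers: C 6.98, H 6.00
Empirical formula: C7H6
Empirical-formula mass = 90.12 g/mol; 360 ÷ 90.12 ≈ 4, so the molecular formula is C28H24.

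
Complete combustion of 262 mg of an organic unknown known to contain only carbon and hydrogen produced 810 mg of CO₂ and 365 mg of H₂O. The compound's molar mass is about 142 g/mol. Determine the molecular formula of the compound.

mol C = 0.810 g CO₂ ÷ 44.009 g/mol = 0.01841 mol
mol H = 2 × 0.365 g H₂O ÷ 18.015 g/mol = 0.04052 mol
Divide by the smallest (0.01841 mol): C 1.000, H 2.202
Multiplying each by 5 gives whole numbers: C 5.00, H 11.01
Empirical formula: C5H11
Empirical-formula mass = 71.14 g/mol; 142 ÷ 71.14 ≈ 2, so the molecular formula is C10H22.

C10H22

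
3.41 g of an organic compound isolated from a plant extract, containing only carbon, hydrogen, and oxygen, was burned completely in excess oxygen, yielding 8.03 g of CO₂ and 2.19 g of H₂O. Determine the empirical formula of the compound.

C3H4O

mol C = 8.03 g CO₂ ÷ 44.009 g/mol = 0.1825 mol
mol H = 2 × 2.19 g H₂O ÷ 18.015 g/mol = 0.2431 mol
mass O = 3.41 − (2.192 + 0.2451) = 0.9734 g → mol O = 0.9734 ÷ 15.999 = 0.06084 mol
Divide by the smallest (0.06084 mol): C 2.999, H 3.996, O 1.000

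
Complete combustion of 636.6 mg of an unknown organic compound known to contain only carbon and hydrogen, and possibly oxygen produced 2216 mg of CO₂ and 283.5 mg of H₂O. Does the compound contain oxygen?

mol C = 2.216 g CO₂ ÷ 44.009 g/mol = 0.050353 mol
mol H = 2 × 0.2835 g H₂O ÷ 18.015 g/mol = 0.031474 mol
C and H together account for 0.63652 g — essentially the entire 0.6366 g sample — so the compound contains no oxygen.

no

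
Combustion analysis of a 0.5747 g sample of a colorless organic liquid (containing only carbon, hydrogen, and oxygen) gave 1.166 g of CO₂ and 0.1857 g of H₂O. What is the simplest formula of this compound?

C9H7O5

mol C = 1.166 g CO₂ ÷ 44.009 g/mol = 0.026495 mol
mol H = 2 × 0.1857 g H₂O ÷ 18.015 g/mol = 0.020616 mol
mass O = 0.5747 − (0.31823 + 0.020781) = 0.23569 g → mol O = 0.23569 ÷ 15.999 = 0.014732 mol
Divide by the smallest (0.014732 mol): C 1.798, H 1.399, O 1.000
Multiplying each by 5 gives whole numbers: C 8.99, H 7.00, O 5.00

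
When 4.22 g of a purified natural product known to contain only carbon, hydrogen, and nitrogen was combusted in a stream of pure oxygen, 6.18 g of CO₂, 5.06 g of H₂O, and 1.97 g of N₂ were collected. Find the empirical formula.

CH4N

mol C = 6.18 g CO₂ ÷ 44.009 g/mol = 0.1404 mol
mol H = 2 × 5.06 g H₂O ÷ 18.015 g/mol = 0.5618 mol
mol N = 2 × 1.97 g N₂ ÷ 28.014 g/mol = 0.1406 mol
Divide by the smallest (0.1404 mol): C 1.000, H 4.000, N 1.002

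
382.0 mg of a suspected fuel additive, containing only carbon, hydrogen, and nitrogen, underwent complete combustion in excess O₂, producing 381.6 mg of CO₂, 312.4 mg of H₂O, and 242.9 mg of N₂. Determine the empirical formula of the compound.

mol C = 0.3816 g CO₂ ÷ 44.009 g/mol = 0.0086710 mol
mol H = 2 × 0.3124 g H₂O ÷ 18.015 g/mol = 0.034682 mol
mol N = 2 × 0.2429 g N₂ ÷ 28.014 g/mol = 0.017341 mol
Divide by the smallest (0.0086710 mol): C 1.000, H 4.000, N 2.000

CH4N2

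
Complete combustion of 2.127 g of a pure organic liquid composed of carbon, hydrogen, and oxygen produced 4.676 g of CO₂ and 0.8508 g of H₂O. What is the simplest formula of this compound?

mol C = 4.676 g CO₂ ÷ 44.009 g/mol = 0.10625 mol
mol H = 2 × 0.8508 g H₂O ÷ 18.015 g/mol = 0.094455 mol
mass O = 2.127 − (1.2762 + 0.095210) = 0.75561 g → mol O = 0.75561 ÷ 15.999 = 0.047229 mol
Divide by the smallest (0.047229 mol): C 2.250, H 2.000, O 1.000
Multiplying each by 4 gives whole numbers: C 9.00, H 8.00, O 4.00

C9H8O4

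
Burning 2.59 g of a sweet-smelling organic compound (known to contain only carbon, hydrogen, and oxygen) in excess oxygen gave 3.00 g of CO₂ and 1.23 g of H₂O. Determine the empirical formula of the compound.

C2H4O3

mol C = 3.00 g CO₂ ÷ 44.009 g/mol = 0.06817 mol
mol H = 2 × 1.23 g H₂O ÷ 18.015 g/mol = 0.1366 mol
mass O = 2.59 − (0.8188 + 0.1376) = 1.634 g → mol O = 1.634 ÷ 15.999 = 0.1021 mol
Divide by the smallest (0.06817 mol): C 1.000, H 2.003, O 1.498
Multiplying each by 2 gives whole numbers: C 2.00, H 4.01, O 3.00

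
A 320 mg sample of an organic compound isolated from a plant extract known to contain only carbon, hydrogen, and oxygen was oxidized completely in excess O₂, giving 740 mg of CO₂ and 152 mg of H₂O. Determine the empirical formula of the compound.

mol C = 0.740 g CO₂ ÷ 44.009 g/mol = 0.01681 mol
mol H = 2 × 0.152 g H₂O ÷ 18.015 g/mol = 0.01687 mol
mass O = 0.320 − (0.2020 + 0.01701) = 0.1010 g → mol O = 0.1010 ÷ 15.999 = 0.006315 mol
Divide by the smallest (0.006315 mol): C 2.663, H 2.672, O 1.000
Multiplying each by 3 gives whole numbers: C 7.99, H 8.02, O 3.00

C8H8O3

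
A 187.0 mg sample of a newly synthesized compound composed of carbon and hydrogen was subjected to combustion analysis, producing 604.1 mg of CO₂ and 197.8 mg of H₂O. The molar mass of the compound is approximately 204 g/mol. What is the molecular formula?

C15H24

mol C = 0.6041 g CO₂ ÷ 44.009 g/mol = 0.013727 mol
mol H = 2 × 0.1978 g H₂O ÷ 18.015 g/mol = 0.021959 mol
Divide by the smallest (0.013727 mol): C 1.000, H 1.600
Multiplying each by 5 gives whole numbers: C 5.00, H 8.00
Empirical formula: C5H8
Empirical-formula mass = 68.12 g/mol; 204 ÷ 68.12 ≈ 3, so the molecular formula is C15H24.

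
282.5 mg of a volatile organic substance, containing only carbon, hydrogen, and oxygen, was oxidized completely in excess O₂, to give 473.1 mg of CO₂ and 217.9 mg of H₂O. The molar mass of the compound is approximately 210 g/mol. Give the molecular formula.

C8H18O6

mol C = 0.4731 g CO₂ ÷ 44.009 g/mol = 0.010750 mol
mol H = 2 × 0.2179 g H₂O ÷ 18.015 g/mol = 0.024191 mol
mass O = 0.2825 − (0.12912 + 0.024384) = 0.12900 g → mol O = 0.12900 ÷ 15.999 = 0.0080628 mol
Divide by the smallest (0.0080628 mol): C 1.333, H 3.000, O 1.000
Multiplying each by 3 gives whole numbers: C 4.00, H 9.00, O 3.00
Empirical formula: C4H9O3
Empirical-formula mass = 105.11 g/mol; 210 ÷ 105.11 ≈ 2, so the molecular formula is C8H18O6.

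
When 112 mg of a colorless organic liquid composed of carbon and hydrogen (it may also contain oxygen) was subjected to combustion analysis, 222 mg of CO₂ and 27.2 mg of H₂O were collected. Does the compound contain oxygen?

yes

mol C = 0.222 g CO₂ ÷ 44.009 g/mol = 0.005044 mol
mol H = 2 × 0.0272 g H₂O ÷ 18.015 g/mol = 0.003020 mol
C and H account for only 0.06363 g of the 0.112 g sample; the remaining 0.04837 g must be oxygen.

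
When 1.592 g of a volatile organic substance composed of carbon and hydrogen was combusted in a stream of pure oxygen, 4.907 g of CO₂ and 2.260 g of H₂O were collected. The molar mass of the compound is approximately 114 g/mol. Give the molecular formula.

mol C = 4.907 g CO₂ ÷ 44.009 g/mol = 0.11150 mol
mol H = 2 × 2.260 g H₂O ÷ 18.015 g/mol = 0.25090 mol
Divide by the smallest (0.11150 mol): C 1.000, H 2.250
Multiplying each by 4 gives whole numbers: C 4.00, H 9.00
Empirical formula: C4H9
Empirical-formula mass = 57.12 g/mol; 114 ÷ 57.12 ≈ 2, so the molecular formula is C8H18.

C8H18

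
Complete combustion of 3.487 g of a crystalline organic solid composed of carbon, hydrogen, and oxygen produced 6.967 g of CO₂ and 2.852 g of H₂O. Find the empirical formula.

C2H4O

mol C = 6.967 g CO₂ ÷ 44.009 g/mol = 0.15831 mol
mol H = 2 × 2.852 g H₂O ÷ 18.015 g/mol = 0.31663 mol
mass O = 3.487 − (1.9014 + 0.31916) = 1.2664 g → mol O = 1.2664 ÷ 15.999 = 0.079155 mol
Divide by the smallest (0.079155 mol): C 2.000, H 4.000, O 1.000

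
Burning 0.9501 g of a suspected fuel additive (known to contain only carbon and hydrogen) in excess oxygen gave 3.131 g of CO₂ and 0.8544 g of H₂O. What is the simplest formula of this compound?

C3H4

mol C = 3.131 g CO₂ ÷ 44.009 g/mol = 0.071145 mol
mol H = 2 × 0.8544 g H₂O ÷ 18.015 g/mol = 0.094854 mol
Divide by the smallest (0.071145 mol): C 1.000, H 1.333
Multiplying each by 3 gives whole numbers: C 3.00, H 4.00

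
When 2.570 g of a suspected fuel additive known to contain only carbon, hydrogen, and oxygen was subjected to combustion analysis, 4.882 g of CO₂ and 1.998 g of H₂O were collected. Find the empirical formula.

mol C = 4.882 g CO₂ ÷ 44.009 g/mol = 0.11093 mol
mol H = 2 × 1.998 g H₂O ÷ 18.015 g/mol = 0.22182 mol
mass O = 2.570 − (1.3324 + 0.22359) = 1.0140 g → mol O = 1.0140 ÷ 15.999 = 0.063379 mol
Divide by the smallest (0.063379 mol): C 1.750, H 3.500, O 1.000
Multiplying each by 4 gives whole numbers: C 7.00, H 14.00, O 4.00

C7H14O4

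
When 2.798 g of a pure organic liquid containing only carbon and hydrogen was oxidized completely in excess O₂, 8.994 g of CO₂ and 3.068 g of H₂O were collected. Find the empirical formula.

mol C = 8.994 g CO₂ ÷ 44.009 g/mol = 0.20437 mol
mol H = 2 × 3.068 g H₂O ÷ 18.015 g/mol = 0.34061 mol
Divide by the smallest (0.20437 mol): C 1.000, H 1.667
Multiplying each by 3 gives whole numbers: C 3.00, H 5.00

C3H5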